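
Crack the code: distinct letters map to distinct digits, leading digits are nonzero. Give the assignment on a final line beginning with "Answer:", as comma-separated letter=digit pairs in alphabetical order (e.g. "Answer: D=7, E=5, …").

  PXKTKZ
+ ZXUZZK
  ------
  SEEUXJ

Step 1. [col 1: Z + K ≡ J (mod 10)] no forcing yet in column 1 (carry-in 0); Z=4 is free and consistent — try it, so Z=4.
Step 2. [col 1: Z + K ≡ J (mod 10)] K=6 is one option consistent with column 1 (Z + K ≡ J (mod 10), carry-in 0) — take it ⇒ K=6.
Step 3. [col 1: Z + K ≡ J (mod 10)] column 1: given Z=4, K=6, carry-in 0, and digits 4,6 already taken and all letters distinct, Z+K≡J (mod 10) forces J=0, so J=0.
Step 4. [col 2: K + Z ≡ X (mod 10)] column 2 reads K+Z+carry(1)=X with K=6, Z=4; with digits 0,4,6 already taken and all letters distinct, the only value for X is 1. So X=1.
Step 5. [col 3: T + Z ≡ U (mod 10)] no forcing yet in column 3 (carry-in 1); T=2 is free and consistent — try it, so T=2.
Step 6. [col 3: T + Z ≡ U (mod 10)] column 3: given T=2, Z=4, carry-in 1, and digits 0,1,2,4,6 already taken and all letters distinct, T+Z≡U (mod 10) forces U=7 ⇒ U=7.
Step 7. [col 4: K + U ≡ E (mod 10)] in column 4 we have K+U≡E with carry-in 0; given K=6, U=7 and digits 0,1,2,4,6,7 already taken and all letters distinct, that pins E to 3, so E=3.
Step 8. [col 6: P + Z ≡ S (mod 10)] from column 6 (Z=4, carry-in 0, digits 0,1,2,3,4,6,7 already taken and all letters distinct): S must equal 9. So S=9.
Step 9. [col 6: P + Z ≡ S (mod 10)] from column 6 (Z=4, S=9, carry-in 0, digits 0,1,2,3,4,6,7,9 already taken and all letters distinct): P must equal 5. So P=5.

Answer: E=3, J=0, K=6, P=5, S=9, T=2, U=7, X=1, Z=4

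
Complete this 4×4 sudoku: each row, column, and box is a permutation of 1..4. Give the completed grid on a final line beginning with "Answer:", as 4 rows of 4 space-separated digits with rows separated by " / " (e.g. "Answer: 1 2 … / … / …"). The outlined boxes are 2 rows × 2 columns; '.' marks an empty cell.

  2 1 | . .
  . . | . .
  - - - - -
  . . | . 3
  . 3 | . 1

Step 1. [r4c1∈{4}] r4c1 is down to just 4. So r4c1=4.
Step 2. [r3c3∈{2,4}] 4 has one home in row 3: r3c3 ⇒ r3c3=4.
Step 3. [r2c3∈{1,2,3}] 1 has one home in row 2: r2c3, so r2c3=1.
Step 4. [r2c4∈{2,4}] 2 has one home in row 2: r2c4 ⇒ r2c4=2.
Step 5. [r1c3∈{3}] only 3 remains possible at r1c3. So r1c3=3.
Step 6. [r4c3∈{2}] r4c3 has the single candidate 2, so r4c3=2.
Step 7. [r3c2∈{2}] r3c2 is down to just 2. So r3c2=2.
Step 8. [r3c1∈{1}] r3c1 has the single candidate 1. So r3c1=1.
Step 9. [r1c4∈{4}] only 4 remains possible at r1c4, so r1c4=4.
Step 10. [r2c1∈{3}] only 3 remains possible at r2c1. So r2c1=3.
Step 11. [r2c2∈{4}] r2c2's peers cover all but 4, so r2c2=4.

Answer: 2 1 3 4 / 3 4 1 2 / 1 2 4 3 / 4 3 2 1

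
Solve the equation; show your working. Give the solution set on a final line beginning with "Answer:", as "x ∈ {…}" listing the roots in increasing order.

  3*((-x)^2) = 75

Step 1. [3*((-x)^2) = 75] divide by the outer 3. So div: (-x)^2 = 25.
Step 2. [(-x)^2 = 25] 25 ≥ 0, LHS is (·)² — take ±√, so sqrt: -x = 5 or -5.
Step 3. [-x = 5 or -5] leading − — multiply by −1 ⇒ neg: x = -5 or 5.

Answer: x ∈ {-5, 5}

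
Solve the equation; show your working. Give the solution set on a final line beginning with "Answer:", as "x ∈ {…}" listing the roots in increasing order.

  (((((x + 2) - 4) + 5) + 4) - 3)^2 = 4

Step 1. [(((((x + 2) - 4) + 5) + 4) - 3)^2 = 4] √ both sides: 4 ≥ 0 gives two branches. So sqrt: ((((x + 2) - 4) + 5) + 4) - 3 = 2 or -2.
Step 2. [((((x + 2) - 4) + 5) + 4) - 3 = 2 or -2] the outer -3 inverts by adding 3. So sub: (((x + 2) - 4) + 5) + 4 = 5 or 1.
Step 3. [(((x + 2) - 4) + 5) + 4 = 5 or 1] the outer +4 inverts by subtracting 4. So sub: ((x + 2) - 4) + 5 = 1 or -3.
Step 4. [((x + 2) - 4) + 5 = 1 or -3] +5 is outermost — subtract 5 both sides. So sub: (x + 2) - 4 = -4 or -8.
Step 5. [(x + 2) - 4 = -4 or -8] add 4: x sits inside (… - 4) ⇒ sub: x + 2 = 0 or -4.
Step 6. [x + 2 = 0 or -4] peel the +2: subtract 2 from each side ⇒ sub: x = -2 or -6.

Answer: x ∈ {-6, -2}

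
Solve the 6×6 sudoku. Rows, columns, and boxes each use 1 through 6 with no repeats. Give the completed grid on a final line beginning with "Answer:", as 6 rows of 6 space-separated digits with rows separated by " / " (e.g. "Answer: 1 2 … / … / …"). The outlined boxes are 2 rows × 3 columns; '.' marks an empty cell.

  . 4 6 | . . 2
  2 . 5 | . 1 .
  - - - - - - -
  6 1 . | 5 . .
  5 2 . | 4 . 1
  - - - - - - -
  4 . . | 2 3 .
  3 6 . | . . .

Step 1. [r2c6∈{3,4,6}] row 2 places 4 nowhere but r2c6. So r2c6=4.
Step 2. [r6c6∈{5}] r6c6 is down to just 5, so r6c6=5.
Step 3. [r2c2∈{3}] only 3 remains possible at r2c2, so r2c2=3.
Step 4. [r5c3∈{1}] nothing but 1 survives at r5c3, so r5c3=1.
Step 5. [r4c3∈{3}] only 3 remains possible at r4c3. So r4c3=3.
Step 6. [r1c4∈{3}] only 3 remains possible at r1c4. So r1c4=3.
Step 7. [r4c5∈{6}] r4c5 has the single candidate 6, so r4c5=6.
Step 8. [r2c4∈{6}] r2c4's peers cover all but 6, so r2c4=6.
Step 9. [r3c3∈{4}] nothing but 4 survives at r3c3. So r3c3=4.
Step 10. [r5c6∈{6}] r5c6 is down to just 6, so r5c6=6.
Step 11. [r6c3∈{2}] nothing but 2 survives at r6c3, so r6c3=2.
Step 12. [r5c2∈{5}] nothing but 5 survives at r5c2 ⇒ r5c2=5.
Step 13. [r6c4∈{1}] nothing but 1 survives at r6c4. So r6c4=1.
Step 14. [r6c5∈{4}] r6c5 is down to just 4 ⇒ r6c5=4.
Step 15. [r1c1∈{1}] only 1 remains possible at r1c1, so r1c1=1.
Step 16. [r3c6∈{3}] r3c6 is down to just 3 ⇒ r3c6=3.
Step 17. [r1c5∈{5}] nothing but 5 survives at r1c5 ⇒ r1c5=5.
Step 18. [r3c5∈{2}] only 2 remains possible at r3c5 ⇒ r3c5=2.

Answer: 1 4 6 3 5 2 / 2 3 5 6 1 4 / 6 1 4 5 2 3 / 5 2 3 4 6 1 / 4 5 1 2 3 6 / 3 6 2 1 4 5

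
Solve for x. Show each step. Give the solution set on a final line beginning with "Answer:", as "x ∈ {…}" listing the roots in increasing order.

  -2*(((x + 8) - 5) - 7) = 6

Step 1. [-2*(((x + 8) - 5) - 7) = 6] LHS = -2·(…); ÷-2 both sides, so div: ((x + 8) - 5) - 7 = -3.
Step 2. [((x + 8) - 5) - 7 = -3] add 7: x sits inside (… - 7), so sub: (x + 8) - 5 = 4.
Step 3. [(x + 8) - 5 = 4] the outer -5 inverts by adding 5. So sub: x + 8 = 9.
Step 4. [x + 8 = 9] peel the +8: subtract 8 from each side ⇒ sub: x = 1.

Answer: x ∈ {1}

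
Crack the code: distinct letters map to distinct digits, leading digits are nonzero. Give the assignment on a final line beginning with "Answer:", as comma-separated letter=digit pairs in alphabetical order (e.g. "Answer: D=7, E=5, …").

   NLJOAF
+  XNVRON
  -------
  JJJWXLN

Step 1. [J] the sum has 7 digits but both addends have 6; that extra leading digit J is the final carry, namely 1. So J=1.
Step 2. [col 1: F + N ≡ N (mod 10)] column 1: given nothing yet, carry-in 0, and digits 1 already taken and all letters distinct, F+N≡N (mod 10) forces F=0, so F=0.
Step 3. [col 1: F + N ≡ N (mod 10)] no forcing yet in column 1 (carry-in 0); N=2 is free and consistent — try it. So N=2.
Step 4. [col 2: A + O ≡ L (mod 10)] no forcing yet in column 2 (carry-in 0); O=5 is free and consistent — try it ⇒ O=5.
Step 5. [col 2: A + O ≡ L (mod 10)] column 2 (A + O ≡ L (mod 10), carry-in 0) doesn't pin A yet; pick A=4 and continue ⇒ A=4.
Step 6. [col 2: A + O ≡ L (mod 10)] column 2: given A=4, O=5, carry-in 0, and digits 0,1,2,4,5 already taken and all letters distinct, A+O≡L (mod 10) forces L=9, so L=9.
Step 7. [col 3: O + R ≡ X (mod 10)] R=3 is one option consistent with column 3 (O + R ≡ X (mod 10), carry-in 0) — take it ⇒ R=3.
Step 8. [col 3: O + R ≡ X (mod 10)] column 3: given O=5, R=3, carry-in 0, and digits 0,1,2,3,4,5,9 already taken and all letters distinct, O+R≡X (mod 10) forces X=8, so X=8.
Step 9. [col 4: J + V ≡ W (mod 10)] column 4 reads J+V+carry(0)=W with J=1; with digits 0,1,2,3,4,5,8,9 already taken and all letters distinct, the only value for W is 7. So W=7.
Step 10. [col 4: J + V ≡ W (mod 10)] from column 4 (J=1, W=7, carry-in 0, digits 0,1,2,3,4,5,7,8,9 already taken and all letters distinct): V must equal 6 ⇒ V=6.

Answer: A=4, F=0, J=1, L=9, N=2, O=5, R=3, V=6, W=7, X=8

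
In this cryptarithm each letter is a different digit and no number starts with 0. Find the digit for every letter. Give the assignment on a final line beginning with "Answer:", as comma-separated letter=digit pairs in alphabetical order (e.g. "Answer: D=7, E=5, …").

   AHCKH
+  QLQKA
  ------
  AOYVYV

Step 1. [col 1: H + A ≡ V (mod 10)] several values work for A in column 1 (H + A ≡ V (mod 10), carry-in 0); try A=1, so A=1.
Step 2. [col 1: H + A ≡ V (mod 10)] column 1 (H + A ≡ V (mod 10), carry-in 0) doesn't pin V yet; pick V=6 and continue. So V=6.
Step 3. [col 1: H + A ≡ V (mod 10)] column 1: given A=1, V=6, carry-in 0, and digits 1,6 already taken and all letters distinct, H+A≡V (mod 10) forces H=5. So H=5.
Step 4. [col 2: K + K ≡ Y (mod 10)] several values work for Y in column 2 (K + K ≡ Y (mod 10), carry-in 0); try Y=8. So Y=8.
Step 5. [col 2: K + K ≡ Y (mod 10)] column 2 (K + K ≡ Y (mod 10), carry-in 0) doesn't pin K yet; pick K=4 and continue. So K=4.
Step 6. [col 3: C + Q ≡ V (mod 10)] C=7 is one option consistent with column 3 (C + Q ≡ V (mod 10), carry-in 0) — take it, so C=7.
Step 7. [col 3: C + Q ≡ V (mod 10)] column 3: given C=7, V=6, carry-in 0, and digits 1,4,5,6,7,8 already taken and all letters distinct, C+Q≡V (mod 10) forces Q=9. So Q=9.
Step 8. [col 4: H + L ≡ Y (mod 10)] in column 4 we have H+L≡Y with carry-in 1; given H=5, Y=8 and digits 1,4,5,6,7,8,9 already taken and all letters distinct, that pins L to 2 ⇒ L=2.
Step 9. [col 5: A + Q ≡ O (mod 10)] from column 5 (A=1, Q=9, carry-in 0, digits 1,2,4,5,6,7,8,9 already taken and all letters distinct): O must equal 0, so O=0.

Answer: A=1, C=7, H=5, K=4, L=2, O=0, Q=9, V=6, Y=8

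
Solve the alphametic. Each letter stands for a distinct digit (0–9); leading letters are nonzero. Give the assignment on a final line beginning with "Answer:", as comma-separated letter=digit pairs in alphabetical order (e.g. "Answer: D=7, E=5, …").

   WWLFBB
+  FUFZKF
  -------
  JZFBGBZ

Step 1. [col 1: B + F ≡ Z (mod 10)] column 1 (B + F ≡ Z (mod 10), carry-in 0) doesn't pin B yet; pick B=8 and continue ⇒ B=8.
Step 2. [J] J is the leading digit of a 7-digit sum of two 6-digit numbers; the final carry is exactly 1. So J=1.
Step 3. [col 1: B + F ≡ Z (mod 10)] column 1 (B + F ≡ Z (mod 10), carry-in 0) doesn't pin F yet; pick F=2 and continue. So F=2.
Step 4. [col 1: B + F ≡ Z (mod 10)] column 1: given B=8, F=2, carry-in 0, and digits 1,2,8 already taken and all letters distinct, B+F≡Z (mod 10) forces Z=0 ⇒ Z=0.
Step 5. [col 2: B + K ≡ B (mod 10)] from column 2 (B=8, carry-in 1, digits 0,1,2,8 already taken and all letters distinct): K must equal 9. So K=9.
Step 6. [col 3: F + Z ≡ G (mod 10)] column 3: given F=2, Z=0, carry-in 1, and digits 0,1,2,8,9 already taken and all letters distinct, F+Z≡G (mod 10) forces G=3. So G=3.
Step 7. [col 4: L + F ≡ B (mod 10)] in column 4 we have L+F≡B with carry-in 0; given F=2, B=8 and digits 0,1,2,3,8,9 already taken and all letters distinct, that pins L to 6 ⇒ L=6.
Step 8. [col 5: W + U ≡ F (mod 10)] several values work for U in column 5 (W + U ≡ F (mod 10), carry-in 0); try U=5. So U=5.
Step 9. [col 5: W + U ≡ F (mod 10)] from column 5 (U=5, F=2, carry-in 0, digits 0,1,2,3,5,6,8,9 already taken and all letters distinct): W must equal 7, so W=7.

Answer: B=8, F=2, G=3, J=1, K=9, L=6, U=5, W=7, Z=0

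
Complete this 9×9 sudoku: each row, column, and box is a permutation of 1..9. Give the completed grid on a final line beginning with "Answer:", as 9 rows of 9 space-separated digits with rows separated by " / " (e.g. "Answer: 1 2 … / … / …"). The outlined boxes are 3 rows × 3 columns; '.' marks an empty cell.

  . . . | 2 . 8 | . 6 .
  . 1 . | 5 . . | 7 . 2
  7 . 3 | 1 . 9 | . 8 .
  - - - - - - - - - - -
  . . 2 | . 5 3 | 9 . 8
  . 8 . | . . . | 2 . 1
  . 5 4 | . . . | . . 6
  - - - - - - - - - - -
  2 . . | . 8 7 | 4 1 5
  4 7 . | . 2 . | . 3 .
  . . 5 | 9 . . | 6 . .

Step 1. [r1c3∈{9}] only 9 remains possible at r1c3. So r1c3=9.
Step 2. [r4c2∈{6}] nothing but 6 survives at r4c2 ⇒ r4c2=6.
Step 3. [r6c8∈{7}] nothing but 7 survives at r6c8 ⇒ r6c8=7.
Step 4. [r8c3∈{1,6,8}] 1 has one home in col 3: r8c3. So r8c3=1.
Step 5. [r3c9∈{4}] nothing but 4 survives at r3c9. So r3c9=4.
Step 6. [r2c1∈{6,8}] r2c1 is the only open cell in col 1 admitting 6. So r2c1=6.
Step 7. [r2c6∈{4}] nothing but 4 survives at r2c6, so r2c6=4.
Step 8. [r7c4∈{3,6}] across col 4, 3 lands solely at r7c4. So r7c4=3.
Step 9. [r5c1∈{3,9}] 3 has one home in row 5: r5c1 ⇒ r5c1=3.
Step 10. [r5c5∈{4,6,7,9}] r5c5 is the only open cell in row 5 admitting 9 ⇒ r5c5=9.
Step 11. [r6c5∈{1}] only 1 remains possible at r6c5 ⇒ r6c5=1.
Step 12. [r5c6∈{6}] r5c6's peers cover all but 6, so r5c6=6.
Step 13. [r4c4∈{4,7}] across row 4, 7 lands solely at r4c4, so r4c4=7.
Step 14. [r1c7∈{1,3,5}] r1c7 is the only open cell in row 1 admitting 1, so r1c7=1.
Step 15. [r1c5∈{3,7}] r1c5 is the only open cell in row 1 admitting 7, so r1c5=7.
Step 16. [r5c4∈{4}] only 4 remains possible at r5c4. So r5c4=4.
Step 17. [r1c1∈{5}] r1c1's peers cover all but 5, so r1c1=5.
Step 18. [r7c3∈{6}] nothing but 6 survives at r7c3, so r7c3=6.
Step 19. [r9c5∈{4}] only 4 remains possible at r9c5, so r9c5=4.
Step 20. [r3c2∈{2}] nothing but 2 survives at r3c2, so r3c2=2.
Step 21. [r8c6∈{5}] r8c6's peers cover all but 5 ⇒ r8c6=5.
Step 22. [r7c2∈{9}] nothing but 9 survives at r7c2 ⇒ r7c2=9.
Step 23. [r6c4∈{8}] r6c4's peers cover all but 8. So r6c4=8.
Step 24. [r9c2∈{3}] r9c2's peers cover all but 3, so r9c2=3.
Step 25. [r2c3∈{8}] r2c3 is down to just 8, so r2c3=8.
Step 26. [r2c8∈{9}] r2c8 has the single candidate 9, so r2c8=9.
Step 27. [r5c8∈{5}] only 5 remains possible at r5c8 ⇒ r5c8=5.
Step 28. [r8c9∈{9}] r8c9 has the single candidate 9 ⇒ r8c9=9.
Step 29. [r2c5∈{3}] only 3 remains possible at r2c5 ⇒ r2c5=3.
Step 30. [r6c6∈{2}] only 2 remains possible at r6c6 ⇒ r6c6=2.
Step 31. [r9c8∈{2}] nothing but 2 survives at r9c8. So r9c8=2.
Step 32. [r8c4∈{6}] only 6 remains possible at r8c4, so r8c4=6.
Step 33. [r8c7∈{8}] r8c7 is down to just 8, so r8c7=8.
Step 34. [r5c3∈{7}] r5c3's peers cover all but 7, so r5c3=7.
Step 35. [r3c5∈{6}] only 6 remains possible at r3c5. So r3c5=6.
Step 36. [r6c1∈{9}] r6c1's peers cover all but 9 ⇒ r6c1=9.
Step 37. [r4c1∈{1}] r4c1 has the single candidate 1, so r4c1=1.
Step 38. [r1c2∈{4}] only 4 remains possible at r1c2 ⇒ r1c2=4.
Step 39. [r9c9∈{7}] r9c9's peers cover all but 7, so r9c9=7.
Step 40. [r6c7∈{3}] r6c7 is down to just 3, so r6c7=3.
Step 41. [r1c9∈{3}] nothing but 3 survives at r1c9, so r1c9=3.
Step 42. [r3c7∈{5}] r3c7 has the single candidate 5. So r3c7=5.
Step 43. [r9c1∈{8}] r9c1 is down to just 8. So r9c1=8.
Step 44. [r4c8∈{4}] only 4 remains possible at r4c8, so r4c8=4.
Step 45. [r9c6∈{1}] nothing but 1 survives at r9c6. So r9c6=1.

Answer: 5 4 9 2 7 8 1 6 3 / 6 1 8 5 3 4 7 9 2 / 7 2 3 1 6 9 5 8 4 / 1 6 2 7 5 3 9 4 8 / 3 8 7 4 9 6 2 5 1 / 9 5 4 8 1 2 3 7 6 / 2 9 6 3 8 7 4 1 5 / 4 7 1 6 2 5 8 3 9 / 8 3 5 9 4 1 6 2 7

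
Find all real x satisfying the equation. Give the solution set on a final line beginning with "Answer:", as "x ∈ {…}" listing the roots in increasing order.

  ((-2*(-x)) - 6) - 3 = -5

Step 1. [((-2*(-x)) - 6) - 3 = -5] the outer -3 inverts by adding 3. So sub: (-2*(-x)) - 6 = -2.
Step 2. [(-2*(-x)) - 6 = -2] -2 divides every term; factor it out, so factor: (-x) + 3 = 1.
Step 3. [(-x) + 3 = 1] +3 is outermost — subtract 3 both sides, so sub: -x = -2.
Step 4. [-x = -2] flip signs both sides, so neg: x = 2.

Answer: x ∈ {2}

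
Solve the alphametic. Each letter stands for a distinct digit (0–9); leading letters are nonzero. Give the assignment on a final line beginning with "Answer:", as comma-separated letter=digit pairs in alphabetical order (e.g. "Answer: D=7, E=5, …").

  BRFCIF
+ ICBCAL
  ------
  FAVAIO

Step 1. [col 1: F + L ≡ O (mod 10)] column 1 (F + L ≡ O (mod 10), carry-in 0) doesn't pin L yet; pick L=3 and continue, so L=3.
Step 2. [col 1: F + L ≡ O (mod 10)] F=7 is one option consistent with column 1 (F + L ≡ O (mod 10), carry-in 0) — take it ⇒ F=7.
Step 3. [col 1: F + L ≡ O (mod 10)] column 1: given F=7, L=3, carry-in 0, and digits 3,7 already taken and all letters distinct, F+L≡O (mod 10) forces O=0, so O=0.
Step 4. [col 2: I + A ≡ I (mod 10)] in column 2 we have I+A≡I with carry-in 1; given nothing yet and digits 0,3,7 already taken and all letters distinct, that pins A to 9, so A=9.
Step 5. [col 2: I + A ≡ I (mod 10)] I=6 is one option consistent with column 2 (I + A ≡ I (mod 10), carry-in 1) — take it. So I=6.
Step 6. [col 3: C + C ≡ A (mod 10)] in column 3 we have C+C≡A with carry-in 1; given A=9 and digits 0,3,6,7,9 already taken and all letters distinct, that pins C to 4 ⇒ C=4.
Step 7. [col 4: F + B ≡ V (mod 10)] several values work for B in column 4 (F + B ≡ V (mod 10), carry-in 0); try B=1, so B=1.
Step 8. [col 4: F + B ≡ V (mod 10)] from column 4 (F=7, B=1, carry-in 0, digits 0,1,3,4,6,7,9 already taken and all letters distinct): V must equal 8. So V=8.
Step 9. [col 5: R + C ≡ A (mod 10)] in column 5 we have R+C≡A with carry-in 0; given C=4, A=9 and digits 0,1,3,4,6,7,8,9 already taken and all letters distinct, that pins R to 5 ⇒ R=5.

Answer: A=9, B=1, C=4, F=7, I=6, L=3, O=0, R=5, V=8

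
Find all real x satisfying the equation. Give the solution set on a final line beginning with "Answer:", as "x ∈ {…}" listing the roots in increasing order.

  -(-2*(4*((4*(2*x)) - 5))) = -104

Step 1. [-(-2*(4*((4*(2*x)) - 5))) = -104] flip signs both sides, so neg: -2*(4*((4*(2*x)) - 5)) = 104.
Step 2. [-2*(4*((4*(2*x)) - 5)) = 104] -2 out front; divide by -2, so div: 4*((4*(2*x)) - 5) = -52.
Step 3. [4*((4*(2*x)) - 5) = -52] divide by the outer 4. So div: (4*(2*x)) - 5 = -13.
Step 4. [(4*(2*x)) - 5 = -13] the outer -5 inverts by adding 5. So sub: 4*(2*x) = -8.
Step 5. [4*(2*x) = -8] 4·(inner) — divide through by 4 ⇒ div: 2*x = -2.
Step 6. [2*x = -2] LHS = 2·(…); ÷2 both sides ⇒ div: x = -1.

Answer: x ∈ {-1}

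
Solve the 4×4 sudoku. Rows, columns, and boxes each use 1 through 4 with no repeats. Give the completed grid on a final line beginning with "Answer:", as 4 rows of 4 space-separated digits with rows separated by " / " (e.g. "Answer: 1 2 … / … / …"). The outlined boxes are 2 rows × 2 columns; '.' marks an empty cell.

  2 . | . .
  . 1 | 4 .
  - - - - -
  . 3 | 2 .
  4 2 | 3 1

Step 1. [r1c4∈{3}] r1c4's peers cover all but 3 ⇒ r1c4=3.
Step 2. [r2c4∈{2}] r2c4's peers cover all but 2. So r2c4=2.
Step 3. [r1c2∈{4}] only 4 remains possible at r1c2 ⇒ r1c2=4.
Step 4. [r3c4∈{4}] nothing but 4 survives at r3c4. So r3c4=4.
Step 5. [r2c1∈{3}] nothing but 3 survives at r2c1. So r2c1=3.
Step 6. [r1c3∈{1}] nothing but 1 survives at r1c3 ⇒ r1c3=1.
Step 7. [r3c1∈{1}] nothing but 1 survives at r3c1, so r3c1=1.

Answer: 2 4 1 3 / 3 1 4 2 / 1 3 2 4 / 4 2 3 1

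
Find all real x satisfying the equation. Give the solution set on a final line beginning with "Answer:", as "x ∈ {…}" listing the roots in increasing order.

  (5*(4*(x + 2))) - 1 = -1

Step 1. [(5*(4*(x + 2))) - 1 = -1] peel the -1: add 1 from each side, so sub: 5*(4*(x + 2)) = 0.
Step 2. [5*(4*(x + 2)) = 0] leading coefficient 5: divide by 5, so div: 4*(x + 2) = 0.
Step 3. [4*(x + 2) = 0] LHS = 4·(…); ÷4 both sides. So div: x + 2 = 0.
Step 4. [x + 2 = 0] 2 comes off first (subtract 2). So sub: x = -2.

Answer: x ∈ {-2}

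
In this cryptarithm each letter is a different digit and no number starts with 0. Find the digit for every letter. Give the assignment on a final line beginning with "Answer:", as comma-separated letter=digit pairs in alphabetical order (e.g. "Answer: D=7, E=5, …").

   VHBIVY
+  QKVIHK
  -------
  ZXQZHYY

Step 1. [Z] Z is the leading digit of a 7-digit sum of two 6-digit numbers; the final carry is exactly 1, so Z=1.
Step 2. [col 1: Y + K ≡ Y (mod 10)] column 1 reads Y+K+carry(0)=Y with nothing yet; with digits 1 already taken and all letters distinct, the only value for K is 0, so K=0.
Step 3. [col 1: Y + K ≡ Y (mod 10)] Y=3 is one option consistent with column 1 (Y + K ≡ Y (mod 10), carry-in 0) — take it, so Y=3.
Step 4. [col 2: V + H ≡ Y (mod 10)] no forcing yet in column 2 (carry-in 0); V=8 is free and consistent — try it ⇒ V=8.
Step 5. [col 2: V + H ≡ Y (mod 10)] column 2 reads V+H+carry(0)=Y with V=8, Y=3; with digits 0,1,3,8 already taken and all letters distinct, the only value for H is 5, so H=5.
Step 6. [col 3: I + I ≡ H (mod 10)] no forcing yet in column 3 (carry-in 1); I=7 is free and consistent — try it ⇒ I=7.
Step 7. [col 4: B + V ≡ Z (mod 10)] column 4: given V=8, Z=1, carry-in 1, and digits 0,1,3,5,7,8 already taken and all letters distinct, B+V≡Z (mod 10) forces B=2 ⇒ B=2.
Step 8. [col 5: H + K ≡ Q (mod 10)] column 5: given H=5, K=0, carry-in 1, and digits 0,1,2,3,5,7,8 already taken and all letters distinct, H+K≡Q (mod 10) forces Q=6, so Q=6.
Step 9. [col 6: V + Q ≡ X (mod 10)] in column 6 we have V+Q≡X with carry-in 0; given V=8, Q=6 and digits 0,1,2,3,5,6,7,8 already taken and all letters distinct, that pins X to 4 ⇒ X=4.

Answer: B=2, H=5, I=7, K=0, Q=6, V=8, X=4, Y=3, Z=1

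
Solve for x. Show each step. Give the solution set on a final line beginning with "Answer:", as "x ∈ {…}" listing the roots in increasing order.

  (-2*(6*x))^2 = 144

Step 1. [(-2*(6*x))^2 = 144] LHS squared, RHS 144 ≥ 0: apply √ (±). So sqrt: -2*(6*x) = 12 or -12.
Step 2. [-2*(6*x) = 12 or -12] divide by the outer -2 ⇒ div: 6*x = -6 or 6.
Step 3. [6*x = -6 or 6] LHS = 6·(…); ÷6 both sides ⇒ div: x = -1 or 1.

Answer: x ∈ {-1, 1}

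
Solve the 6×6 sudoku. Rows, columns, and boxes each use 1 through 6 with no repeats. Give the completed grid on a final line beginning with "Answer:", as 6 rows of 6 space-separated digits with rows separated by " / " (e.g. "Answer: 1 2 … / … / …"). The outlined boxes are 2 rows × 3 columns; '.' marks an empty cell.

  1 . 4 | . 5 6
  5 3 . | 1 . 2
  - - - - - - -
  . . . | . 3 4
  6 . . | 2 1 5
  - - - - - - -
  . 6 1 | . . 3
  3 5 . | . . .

Step 1. [r3c1∈{2}] r3c1 has the single candidate 2, so r3c1=2.
Step 2. [r6c5∈{2,4,6}] in col 5, 6 fits only at r6c5 ⇒ r6c5=6.
Step 3. [r6c4∈{4}] only 4 remains possible at r6c4. So r6c4=4.
Step 4. [r4c2∈{4}] r4c2 has the single candidate 4, so r4c2=4.
Step 5. [r2c3∈{6}] r2c3 has the single candidate 6. So r2c3=6.
Step 6. [r3c2∈{1}] nothing but 1 survives at r3c2. So r3c2=1.
Step 7. [r4c3∈{3}] r4c3's peers cover all but 3 ⇒ r4c3=3.
Step 8. [r2c5∈{4}] only 4 remains possible at r2c5 ⇒ r2c5=4.
Step 9. [r5c1∈{4}] nothing but 4 survives at r5c1 ⇒ r5c1=4.
Step 10. [r1c2∈{2}] only 2 remains possible at r1c2. So r1c2=2.
Step 11. [r5c4∈{5}] r5c4's peers cover all but 5 ⇒ r5c4=5.
Step 12. [r1c4∈{3}] nothing but 3 survives at r1c4, so r1c4=3.
Step 13. [r3c3∈{5}] only 5 remains possible at r3c3. So r3c3=5.
Step 14. [r3c4∈{6}] nothing but 6 survives at r3c4 ⇒ r3c4=6.
Step 15. [r6c3∈{2}] nothing but 2 survives at r6c3 ⇒ r6c3=2.
Step 16. [r6c6∈{1}] r6c6 is down to just 1 ⇒ r6c6=1.
Step 17. [r5c5∈{2}] only 2 remains possible at r5c5. So r5c5=2.

Answer: 1 2 4 3 5 6 / 5 3 6 1 4 2 / 2 1 5 6 3 4 / 6 4 3 2 1 5 / 4 6 1 5 2 3 / 3 5 2 4 6 1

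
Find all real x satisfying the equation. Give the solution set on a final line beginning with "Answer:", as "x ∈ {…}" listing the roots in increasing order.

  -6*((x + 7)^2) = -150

Step 1. [-6*((x + 7)^2) = -150] -6 out front; divide by -6 ⇒ div: (x + 7)^2 = 25.
Step 2. [(x + 7)^2 = 25] 25 ≥ 0, LHS is (·)² — take ±√, so sqrt: x + 7 = 5 or -5.
Step 3. [x + 7 = 5 or -5] peel the +7: subtract 7 from each side, so sub: x = -2 or -12.

Answer: x ∈ {-12, -2}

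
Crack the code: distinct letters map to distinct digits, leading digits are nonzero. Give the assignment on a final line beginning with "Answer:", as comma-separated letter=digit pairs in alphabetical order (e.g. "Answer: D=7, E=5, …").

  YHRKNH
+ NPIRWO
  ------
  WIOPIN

Step 1. [col 1: H + O ≡ N (mod 10)] column 1 (H + O ≡ N (mod 10), carry-in 0) doesn't pin N yet; pick N=8 and continue. So N=8.
Step 2. [col 1: H + O ≡ N (mod 10)] column 1 (H + O ≡ N (mod 10), carry-in 0) doesn't pin O yet; pick O=2 and continue. So O=2.
Step 3. [col 1: H + O ≡ N (mod 10)] from column 1 (O=2, N=8, carry-in 0, digits 2,8 already taken and all letters distinct): H must equal 6, so H=6.
Step 4. [col 2: N + W ≡ I (mod 10)] column 2 (N + W ≡ I (mod 10), carry-in 0) doesn't pin W yet; pick W=9 and continue. So W=9.
Step 5. [col 2: N + W ≡ I (mod 10)] in column 2 we have N+W≡I with carry-in 0; given N=8, W=9 and digits 2,6,8,9 already taken and all letters distinct, that pins I to 7 ⇒ I=7.
Step 6. [col 3: K + R ≡ P (mod 10)] no forcing yet in column 3 (carry-in 1); K=5 is free and consistent — try it, so K=5.
Step 7. [col 3: K + R ≡ P (mod 10)] in column 3 we have K+R≡P with carry-in 1; given K=5 and digits 2,5,6,7,8,9 already taken and all letters distinct, that pins R to 4, so R=4.
Step 8. [col 3: K + R ≡ P (mod 10)] column 3: given K=5, R=4, carry-in 1, and digits 2,4,5,6,7,8,9 already taken and all letters distinct, K+R≡P (mod 10) forces P=0 ⇒ P=0.
Step 9. [col 6: Y + N ≡ W (mod 10)] column 6 reads Y+N+carry(0)=W with N=8, W=9; with digits 0,2,4,5,6,7,8,9 already taken and all letters distinct, the only value for Y is 1 ⇒ Y=1.

Answer: H=6, I=7, K=5, N=8, O=2, P=0, R=4, W=9, Y=1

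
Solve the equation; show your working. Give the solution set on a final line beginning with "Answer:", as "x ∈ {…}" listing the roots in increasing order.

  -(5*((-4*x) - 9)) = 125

Step 1. [-(5*((-4*x) - 9)) = 125] leading − — multiply by −1. So neg: 5*((-4*x) - 9) = -125.
Step 2. [5*((-4*x) - 9) = -125] divide by the outer 5 ⇒ div: (-4*x) - 9 = -25.
Step 3. [(-4*x) - 9 = -25] the outer -9 inverts by adding 9, so sub: -4*x = -16.
Step 4. [-4*x = -16] -4·(inner) — divide through by -4, so div: x = 4.

Answer: x ∈ {4}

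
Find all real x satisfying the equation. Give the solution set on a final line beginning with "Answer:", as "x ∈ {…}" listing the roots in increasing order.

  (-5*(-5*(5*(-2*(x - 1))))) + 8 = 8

Step 1. [(-5*(-5*(5*(-2*(x - 1))))) + 8 = 8] subtract 8: x sits inside (… + 8). So sub: -5*(-5*(5*(-2*(x - 1)))) = 0.
Step 2. [-5*(-5*(5*(-2*(x - 1)))) = 0] -5·(inner) — divide through by -5 ⇒ div: -5*(5*(-2*(x - 1))) = 0.
Step 3. [-5*(5*(-2*(x - 1))) = 0] leading coefficient -5: divide by -5. So div: 5*(-2*(x - 1)) = 0.
Step 4. [5*(-2*(x - 1)) = 0] 5 out front; divide by 5. So div: -2*(x - 1) = 0.
Step 5. [-2*(x - 1) = 0] -2 out front; divide by -2, so div: x - 1 = 0.
Step 6. [x - 1 = 0] the outer -1 inverts by adding 1 ⇒ sub: x = 1.

Answer: x ∈ {1}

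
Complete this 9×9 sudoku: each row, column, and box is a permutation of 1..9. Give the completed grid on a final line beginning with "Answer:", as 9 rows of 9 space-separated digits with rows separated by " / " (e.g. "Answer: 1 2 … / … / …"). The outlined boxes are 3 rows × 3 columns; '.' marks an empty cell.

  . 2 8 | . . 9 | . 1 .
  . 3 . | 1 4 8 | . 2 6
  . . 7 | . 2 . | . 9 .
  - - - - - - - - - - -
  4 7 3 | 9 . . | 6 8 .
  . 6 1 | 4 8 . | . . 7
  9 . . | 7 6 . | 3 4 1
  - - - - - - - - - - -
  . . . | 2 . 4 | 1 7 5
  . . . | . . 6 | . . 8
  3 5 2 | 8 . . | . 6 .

Step 1. [r1c5∈{3,5,7}] in box 2, 7 fits only at r1c5 ⇒ r1c5=7.
Step 2. [r2c1∈{5}] r2c1's peers cover all but 5 ⇒ r2c1=5.
Step 3. [r9c9∈{4,9}] 9 has one home in col 9: r9c9, so r9c9=9.
Step 4. [r3c2∈{1,4}] 4 has one home in box 1: r3c2 ⇒ r3c2=4.
Step 5. [r6c6∈{2,5}] in row 6, 2 fits only at r6c6. So r6c6=2.
Step 6. [r1c1∈{6}] r1c1's peers cover all but 6 ⇒ r1c1=6.
Step 7. [r7c5∈{3,9}] r7c5 is the only open cell in row 7 admitting 3 ⇒ r7c5=3.
Step 8. [r8c5∈{1,5,9}] 9 has one home in col 5: r8c5, so r8c5=9.
Step 9. [r3c9∈{3}] r3c9's peers cover all but 3 ⇒ r3c9=3.
Step 10. [r3c6∈{5}] r3c6's peers cover all but 5. So r3c6=5.
Step 11. [r9c5∈{1}] r9c5 is down to just 1. So r9c5=1.
Step 12. [r7c2∈{8,9}] r7c2 is the only open cell in col 2 admitting 9 ⇒ r7c2=9.
Step 13. [r9c7∈{4}] r9c7 is down to just 4, so r9c7=4.
Step 14. [r5c7∈{2,5,9}] across row 5, 9 lands solely at r5c7 ⇒ r5c7=9.
Step 15. [r3c1∈{1}] r3c1's peers cover all but 1 ⇒ r3c1=1.
Step 16. [r6c2∈{8}] r6c2 has the single candidate 8, so r6c2=8.
Step 17. [r8c1∈{7}] r8c1 is down to just 7, so r8c1=7.
Step 18. [r7c1∈{8}] r7c1's peers cover all but 8 ⇒ r7c1=8.
Step 19. [r4c9∈{2}] r4c9 has the single candidate 2 ⇒ r4c9=2.
Step 20. [r1c7∈{5}] r1c7's peers cover all but 5. So r1c7=5.
Step 21. [r8c2∈{1}] r8c2 has the single candidate 1 ⇒ r8c2=1.
Step 22. [r8c8∈{3}] r8c8 has the single candidate 3. So r8c8=3.
Step 23. [r8c4∈{5}] r8c4 is down to just 5 ⇒ r8c4=5.
Step 24. [r5c6∈{3}] nothing but 3 survives at r5c6 ⇒ r5c6=3.
Step 25. [r2c3∈{9}] r2c3 has the single candidate 9, so r2c3=9.
Step 26. [r3c4∈{6}] nothing but 6 survives at r3c4, so r3c4=6.
Step 27. [r9c6∈{7}] r9c6 has the single candidate 7, so r9c6=7.
Step 28. [r6c3∈{5}] nothing but 5 survives at r6c3 ⇒ r6c3=5.
Step 29. [r4c5∈{5}] r4c5's peers cover all but 5. So r4c5=5.
Step 30. [r5c8∈{5}] r5c8 has the single candidate 5 ⇒ r5c8=5.
Step 31. [r1c9∈{4}] only 4 remains possible at r1c9, so r1c9=4.
Step 32. [r7c3∈{6}] nothing but 6 survives at r7c3. So r7c3=6.
Step 33. [r1c4∈{3}] only 3 remains possible at r1c4. So r1c4=3.
Step 34. [r8c7∈{2}] r8c7's peers cover all but 2 ⇒ r8c7=2.
Step 35. [r8c3∈{4}] only 4 remains possible at r8c3. So r8c3=4.
Step 36. [r5c1∈{2}] r5c1 has the single candidate 2 ⇒ r5c1=2.
Step 37. [r2c7∈{7}] r2c7's peers cover all but 7. So r2c7=7.
Step 38. [r4c6∈{1}] nothing but 1 survives at r4c6 ⇒ r4c6=1.
Step 39. [r3c7∈{8}] r3c7 has the single candidate 8. So r3c7=8.

Answer: 6 2 8 3 7 9 5 1 4 / 5 3 9 1 4 8 7 2 6 / 1 4 7 6 2 5 8 9 3 / 4 7 3 9 5 1 6 8 2 / 2 6 1 4 8 3 9 5 7 / 9 8 5 7 6 2 3 4 1 / 8 9 6 2 3 4 1 7 5 / 7 1 4 5 9 6 2 3 8 / 3 5 2 8 1 7 4 6 9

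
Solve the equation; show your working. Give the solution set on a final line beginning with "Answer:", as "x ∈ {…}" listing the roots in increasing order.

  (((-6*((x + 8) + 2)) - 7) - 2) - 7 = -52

Step 1. [(((-6*((x + 8) + 2)) - 7) - 2) - 7 = -52] -7 is outermost — add 7 both sides ⇒ sub: ((-6*((x + 8) + 2)) - 7) - 2 = -45.
Step 2. [((-6*((x + 8) + 2)) - 7) - 2 = -45] peel the -2: add 2 from each side ⇒ sub: (-6*((x + 8) + 2)) - 7 = -43.
Step 3. [(-6*((x + 8) + 2)) - 7 = -43] add 7: x sits inside (… - 7). So sub: -6*((x + 8) + 2) = -36.
Step 4. [-6*((x + 8) + 2) = -36] -6 out front; divide by -6. So div: (x + 8) + 2 = 6.
Step 5. [(x + 8) + 2 = 6] the outer +2 inverts by subtracting 2. So sub: x + 8 = 4.
Step 6. [x + 8 = 4] subtract 8: x sits inside (… + 8). So sub: x = -4.

Answer: x ∈ {-4}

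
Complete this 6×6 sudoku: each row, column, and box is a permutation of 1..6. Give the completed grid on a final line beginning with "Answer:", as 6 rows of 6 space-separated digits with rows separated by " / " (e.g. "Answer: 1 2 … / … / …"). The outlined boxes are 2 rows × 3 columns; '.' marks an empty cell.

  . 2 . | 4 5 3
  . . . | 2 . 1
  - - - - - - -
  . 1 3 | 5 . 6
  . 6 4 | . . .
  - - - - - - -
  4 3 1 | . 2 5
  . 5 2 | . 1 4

Step 1. [r6c1∈{6}] r6c1 is down to just 6, so r6c1=6.
Step 2. [r4c1∈{2,5}] in row 4, 5 fits only at r4c1. So r4c1=5.
Step 3. [r4c4∈{1,3}] r4c4 is the only open cell in row 4 admitting 1. So r4c4=1.
Step 4. [r1c3∈{6}] only 6 remains possible at r1c3. So r1c3=6.
Step 5. [r3c5∈{4}] r3c5's peers cover all but 4 ⇒ r3c5=4.
Step 6. [r2c3∈{5}] r2c3's peers cover all but 5 ⇒ r2c3=5.
Step 7. [r2c2∈{4}] r2c2 has the single candidate 4. So r2c2=4.
Step 8. [r4c5∈{3}] r4c5's peers cover all but 3. So r4c5=3.
Step 9. [r4c6∈{2}] r4c6's peers cover all but 2, so r4c6=2.
Step 10. [r1c1∈{1}] nothing but 1 survives at r1c1, so r1c1=1.
Step 11. [r2c1∈{3}] nothing but 3 survives at r2c1, so r2c1=3.
Step 12. [r5c4∈{6}] r5c4 has the single candidate 6, so r5c4=6.
Step 13. [r3c1∈{2}] r3c1 is down to just 2, so r3c1=2.
Step 14. [r6c4∈{3}] r6c4 has the single candidate 3. So r6c4=3.
Step 15. [r2c5∈{6}] only 6 remains possible at r2c5. So r2c5=6.

Answer: 1 2 6 4 5 3 / 3 4 5 2 6 1 / 2 1 3 5 4 6 / 5 6 4 1 3 2 / 4 3 1 6 2 5 / 6 5 2 3 1 4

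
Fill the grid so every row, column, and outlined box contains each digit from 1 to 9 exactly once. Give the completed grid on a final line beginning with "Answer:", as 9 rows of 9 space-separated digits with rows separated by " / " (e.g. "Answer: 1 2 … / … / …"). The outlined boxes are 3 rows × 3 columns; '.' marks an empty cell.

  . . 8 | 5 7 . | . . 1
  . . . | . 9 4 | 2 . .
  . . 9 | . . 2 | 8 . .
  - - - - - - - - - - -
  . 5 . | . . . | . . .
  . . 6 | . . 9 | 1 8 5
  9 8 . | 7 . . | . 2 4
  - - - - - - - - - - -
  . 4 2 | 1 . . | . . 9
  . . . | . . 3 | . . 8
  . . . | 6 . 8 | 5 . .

Step 1. [r3c4∈{3}] nothing but 3 survives at r3c4, so r3c4=3.
Step 2. [r1c6∈{6}] r1c6's peers cover all but 6, so r1c6=6.
Step 3. [r4c3∈{1,3,4,7}] col 3 places 4 nowhere but r4c3. So r4c3=4.
Step 4. [r4c5∈{1,2,3,6,8}] 8 has one home in col 5: r4c5, so r4c5=8.
Step 5. [r9c2∈{1,3,7,9}] r9c2 is the only open cell in row 9 admitting 9. So r9c2=9.
Step 6. [r7c1∈{3,5,6,7,8}] across row 7, 8 lands solely at r7c1 ⇒ r7c1=8.
Step 7. [r4c4∈{2}] r4c4's peers cover all but 2. So r4c4=2.
Step 8. [r6c5∈{1,3,5,6}] 6 has one home in col 5: r6c5, so r6c5=6.
Step 9. [r6c7∈{3}] nothing but 3 survives at r6c7 ⇒ r6c7=3.
Step 10. [r4c1∈{1,3,7}] row 4 places 3 nowhere but r4c1. So r4c1=3.
Step 11. [r7c8∈{3,6,7}] 3 has one home in row 7: r7c8 ⇒ r7c8=3.
Step 12. [r2c9∈{3,6,7}] r2c9 is the only open cell in col 9 admitting 3. So r2c9=3.
Step 13. [r7c7∈{6,7}] row 7 places 6 nowhere but r7c7. So r7c7=6.
Step 14. [r6c3∈{1}] r6c3 has the single candidate 1, so r6c3=1.
Step 15. [r8c5∈{2,4,5}] 2 has one home in row 8: r8c5 ⇒ r8c5=2.
Step 16. [r9c5∈{4}] r9c5 has the single candidate 4, so r9c5=4.
Step 17. [r3c5∈{1}] r3c5's peers cover all but 1, so r3c5=1.
Step 18. [r9c3∈{3,7}] r9c3 is the only open cell in row 9 admitting 3 ⇒ r9c3=3.
Step 19. [r6c6∈{5}] only 5 remains possible at r6c6, so r6c6=5.
Step 20. [r3c8∈{4,5,6,7}] r1c7 and r1c8 in box 3 both hold exactly {4,9}; those values are spoken for, so r3c8≠4.
Step 21. [r3c1∈{4,5,6,7}] across row 3, 4 lands solely at r3c1 ⇒ r3c1=4.
Step 22. [r3c8∈{5,6,7}] across row 3, 5 lands solely at r3c8 ⇒ r3c8=5.
Step 23. [r1c1∈{2}] r1c1's peers cover all but 2, so r1c1=2.
Step 24. [r5c1∈{7}] r5c1's peers cover all but 7 ⇒ r5c1=7.
Step 25. [r9c1∈{1}] r9c1's peers cover all but 1. So r9c1=1.
Step 26. [r9c8∈{7}] nothing but 7 survives at r9c8. So r9c8=7.
Step 27. [r2c8∈{6}] r2c8 is down to just 6. So r2c8=6.
Step 28. [r3c2∈{6,7}] in row 3, 6 fits only at r3c2, so r3c2=6.
Step 29. [r4c8∈{9}] r4c8 has the single candidate 9, so r4c8=9.
Step 30. [r1c8∈{4}] nothing but 4 survives at r1c8 ⇒ r1c8=4.
Step 31. [r2c1∈{5}] only 5 remains possible at r2c1, so r2c1=5.
Step 32. [r2c3∈{7}] r2c3 has the single candidate 7 ⇒ r2c3=7.
Step 33. [r4c9∈{6,7}] in row 4, 6 fits only at r4c9, so r4c9=6.
Step 34. [r7c6∈{7}] only 7 remains possible at r7c6, so r7c6=7.
Step 35. [r4c6∈{1}] r4c6 has the single candidate 1. So r4c6=1.
Step 36. [r8c2∈{7}] r8c2 is down to just 7, so r8c2=7.
Step 37. [r4c7∈{7}] r4c7's peers cover all but 7, so r4c7=7.
Step 38. [r7c5∈{5}] r7c5 is down to just 5, so r7c5=5.
Step 39. [r1c7∈{9}] nothing but 9 survives at r1c7, so r1c7=9.
Step 40. [r9c9∈{2}] r9c9's peers cover all but 2, so r9c9=2.
Step 41. [r8c7∈{4}] nothing but 4 survives at r8c7, so r8c7=4.
Step 42. [r1c2∈{3}] r1c2 has the single candidate 3. So r1c2=3.
Step 43. [r3c9∈{7}] r3c9 has the single candidate 7, so r3c9=7.
Step 44. [r8c1∈{6}] only 6 remains possible at r8c1. So r8c1=6.
Step 45. [r8c3∈{5}] only 5 remains possible at r8c3 ⇒ r8c3=5.
Step 46. [r5c5∈{3}] nothing but 3 survives at r5c5. So r5c5=3.
Step 47. [r2c2∈{1}] r2c2 is down to just 1 ⇒ r2c2=1.
Step 48. [r8c4∈{9}] nothing but 9 survives at r8c4 ⇒ r8c4=9.
Step 49. [r5c4∈{4}] r5c4's peers cover all but 4, so r5c4=4.
Step 50. [r2c4∈{8}] only 8 remains possible at r2c4 ⇒ r2c4=8.
Step 51. [r5c2∈{2}] only 2 remains possible at r5c2. So r5c2=2.
Step 52. [r8c8∈{1}] r8c8 is down to just 1. So r8c8=1.

Answer: 2 3 8 5 7 6 9 4 1 / 5 1 7 8 9 4 2 6 3 / 4 6 9 3 1 2 8 5 7 / 3 5 4 2 8 1 7 9 6 / 7 2 6 4 3 9 1 8 5 / 9 8 1 7 6 5 3 2 4 / 8 4 2 1 5 7 6 3 9 / 6 7 5 9 2 3 4 1 8 / 1 9 3 6 4 8 5 7 2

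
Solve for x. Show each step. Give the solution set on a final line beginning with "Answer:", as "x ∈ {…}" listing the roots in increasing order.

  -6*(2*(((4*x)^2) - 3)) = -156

Step 1. [-6*(2*(((4*x)^2) - 3)) = -156] leading coefficient -6: divide by -6. So div: 2*(((4*x)^2) - 3) = 26.
Step 2. [2*(((4*x)^2) - 3) = 26] 2·(inner) — divide through by 2 ⇒ div: ((4*x)^2) - 3 = 13.
Step 3. [((4*x)^2) - 3 = 13] add 3: x sits inside (… - 3). So sub: (4*x)^2 = 16.
Step 4. [(4*x)^2 = 16] 16 ≥ 0, LHS is (·)² — take ±√ ⇒ sqrt: 4*x = 4 or -4.
Step 5. [4*x = 4 or -4] 4·(inner) — divide through by 4 ⇒ div: x = 1 or -1.

Answer: x ∈ {-1, 1}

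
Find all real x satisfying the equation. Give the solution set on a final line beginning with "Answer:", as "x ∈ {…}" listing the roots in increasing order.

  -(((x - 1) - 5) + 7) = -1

Step 1. [-(((x - 1) - 5) + 7) = -1] flip signs both sides, so neg: ((x - 1) - 5) + 7 = 1.
Step 2. [((x - 1) - 5) + 7 = 1] +7 is outermost — subtract 7 both sides ⇒ sub: (x - 1) - 5 = -6.
Step 3. [(x - 1) - 5 = -6] -5 is outermost — add 5 both sides, so sub: x - 1 = -1.
Step 4. [x - 1 = -1] the outer -1 inverts by adding 1. So sub: x = 0.

Answer: x ∈ {0}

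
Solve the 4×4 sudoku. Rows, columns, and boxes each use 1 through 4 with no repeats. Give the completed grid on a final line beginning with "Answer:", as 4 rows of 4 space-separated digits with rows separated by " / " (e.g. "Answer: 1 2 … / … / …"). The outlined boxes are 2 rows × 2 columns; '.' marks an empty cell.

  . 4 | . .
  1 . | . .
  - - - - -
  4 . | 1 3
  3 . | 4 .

Step 1. [r4c4∈{2}] only 2 remains possible at r4c4, so r4c4=2.
Step 2. [r2c2∈{2,3}] across col 2, 3 lands solely at r2c2 ⇒ r2c2=3.
Step 3. [r1c3∈{2,3}] 3 has one home in row 1: r1c3, so r1c3=3.
Step 4. [r4c2∈{1}] nothing but 1 survives at r4c2 ⇒ r4c2=1.
Step 5. [r2c4∈{4}] r2c4's peers cover all but 4 ⇒ r2c4=4.
Step 6. [r1c4∈{1}] nothing but 1 survives at r1c4 ⇒ r1c4=1.
Step 7. [r1c1∈{2}] r1c1 has the single candidate 2, so r1c1=2.
Step 8. [r2c3∈{2}] r2c3's peers cover all but 2 ⇒ r2c3=2.
Step 9. [r3c2∈{2}] only 2 remains possible at r3c2, so r3c2=2.

Answer: 2 4 3 1 / 1 3 2 4 / 4 2 1 3 / 3 1 4 2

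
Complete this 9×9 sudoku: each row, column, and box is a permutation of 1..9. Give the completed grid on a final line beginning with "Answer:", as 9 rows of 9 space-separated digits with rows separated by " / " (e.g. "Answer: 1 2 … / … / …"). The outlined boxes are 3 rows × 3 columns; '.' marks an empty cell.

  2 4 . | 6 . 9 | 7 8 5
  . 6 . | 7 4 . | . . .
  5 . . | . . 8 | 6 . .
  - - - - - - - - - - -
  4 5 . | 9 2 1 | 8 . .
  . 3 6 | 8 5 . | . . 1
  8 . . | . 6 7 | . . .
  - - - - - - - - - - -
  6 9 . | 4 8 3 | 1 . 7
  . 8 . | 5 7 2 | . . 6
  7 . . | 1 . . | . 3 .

Step 1. [r9c2∈{2}] only 2 remains possible at r9c2. So r9c2=2.
Step 2. [r7c8∈{2,5}] 2 has one home in row 7: r7c8, so r7c8=2.
Step 3. [r5c7∈{2,4,9}] 2 has one home in row 5: r5c7, so r5c7=2.
Step 4. [r9c7∈{4,5,9}] box 9 places 5 nowhere but r9c7, so r9c7=5.
Step 5. [r4c9∈{3}] r4c9 is down to just 3, so r4c9=3.
Step 6. [r5c8∈{4,7,9}] in row 5, 7 fits only at r5c8 ⇒ r5c8=7.
Step 7. [r2c3∈{1,3,8,9}] in row 2, 8 fits only at r2c3. So r2c3=8.
Step 8. [r6c8∈{4,5,9}] 5 has one home in row 6: r6c8, so r6c8=5.
Step 9. [r9c9∈{4,8,9}] in row 9, 8 fits only at r9c9, so r9c9=8.
Step 10. [r5c1∈{9}] r5c1 is down to just 9, so r5c1=9.
Step 11. [r3c3∈{1,3,7,9}] across col 3, 9 lands solely at r3c3. So r3c3=9.
Step 12. [r2c9∈{2,9}] row 2 places 2 nowhere but r2c9, so r2c9=2.
Step 13. [r2c7∈{3,9}] col 7 places 3 nowhere but r2c7, so r2c7=3.
Step 14. [r2c1∈{1}] r2c1 has the single candidate 1 ⇒ r2c1=1.
Step 15. [r8c3∈{1,3,4}] row 8 places 1 nowhere but r8c3. So r8c3=1.
Step 16. [r3c9∈{4}] nothing but 4 survives at r3c9. So r3c9=4.
Step 17. [r8c8∈{4,9}] across col 8, 4 lands solely at r8c8 ⇒ r8c8=4.
Step 18. [r1c5∈{1,3}] in row 1, 1 fits only at r1c5 ⇒ r1c5=1.
Step 19. [r6c4∈{3}] r6c4 is down to just 3 ⇒ r6c4=3.
Step 20. [r6c9∈{9}] r6c9 is down to just 9 ⇒ r6c9=9.
Step 21. [r9c5∈{9}] r9c5 is down to just 9. So r9c5=9.
Step 22. [r3c4∈{2}] r3c4's peers cover all but 2. So r3c4=2.
Step 23. [r1c3∈{3}] r1c3's peers cover all but 3, so r1c3=3.
Step 24. [r3c2∈{7}] only 7 remains possible at r3c2 ⇒ r3c2=7.
Step 25. [r4c3∈{7}] only 7 remains possible at r4c3 ⇒ r4c3=7.
Step 26. [r9c6∈{6}] r9c6 has the single candidate 6 ⇒ r9c6=6.
Step 27. [r3c8∈{1}] only 1 remains possible at r3c8 ⇒ r3c8=1.
Step 28. [r7c3∈{5}] r7c3 is down to just 5. So r7c3=5.
Step 29. [r9c3∈{4}] r9c3's peers cover all but 4 ⇒ r9c3=4.
Step 30. [r2c6∈{5}] r2c6 is down to just 5 ⇒ r2c6=5.
Step 31. [r3c5∈{3}] r3c5 has the single candidate 3. So r3c5=3.
Step 32. [r6c7∈{4}] only 4 remains possible at r6c7 ⇒ r6c7=4.
Step 33. [r2c8∈{9}] r2c8 has the single candidate 9, so r2c8=9.
Step 34. [r6c2∈{1}] only 1 remains possible at r6c2, so r6c2=1.
Step 35. [r8c7∈{9}] r8c7 has the single candidate 9. So r8c7=9.
Step 36. [r4c8∈{6}] only 6 remains possible at r4c8. So r4c8=6.
Step 37. [r8c1∈{3}] r8c1 has the single candidate 3 ⇒ r8c1=3.
Step 38. [r6c3∈{2}] only 2 remains possible at r6c3, so r6c3=2.
Step 39. [r5c6∈{4}] nothing but 4 survives at r5c6. So r5c6=4.

Answer: 2 4 3 6 1 9 7 8 5 / 1 6 8 7 4 5 3 9 2 / 5 7 9 2 3 8 6 1 4 / 4 5 7 9 2 1 8 6 3 / 9 3 6 8 5 4 2 7 1 / 8 1 2 3 6 7 4 5 9 / 6 9 5 4 8 3 1 2 7 / 3 8 1 5 7 2 9 4 6 / 7 2 4 1 9 6 5 3 8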